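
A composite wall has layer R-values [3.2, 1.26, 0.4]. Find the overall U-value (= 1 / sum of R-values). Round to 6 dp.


R_total = 3.2 + 1.26 + 0.4 = 4.86
U = 1/4.86 = 0.205761

0.205761


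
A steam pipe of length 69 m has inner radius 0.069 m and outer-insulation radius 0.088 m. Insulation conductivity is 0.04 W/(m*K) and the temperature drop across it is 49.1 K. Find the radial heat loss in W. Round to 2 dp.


Q = 2*pi*0.04*69*49.1/ln(0.088/0.069) = 3500.68 W

3500.68 W


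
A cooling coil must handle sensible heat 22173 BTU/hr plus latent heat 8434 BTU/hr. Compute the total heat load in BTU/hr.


Qt = 22173 + 8434 = 30607 BTU/hr

30607 BTU/hr


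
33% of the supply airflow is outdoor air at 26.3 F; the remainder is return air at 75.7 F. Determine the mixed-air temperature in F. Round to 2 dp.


T_mix = 0.33*26.3 + 0.67*75.7 = 59.40 F

59.40 F


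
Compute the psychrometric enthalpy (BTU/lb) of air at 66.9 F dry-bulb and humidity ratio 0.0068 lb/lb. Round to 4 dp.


h = 0.24*66.9 + 0.0068*(1061+0.444*66.9) = 23.4728 BTU/lb

23.4728 BTU/lb


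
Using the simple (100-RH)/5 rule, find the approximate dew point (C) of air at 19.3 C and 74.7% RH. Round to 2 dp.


Td = 19.3 - (100-74.7)/5 = 14.24 C

14.24 C


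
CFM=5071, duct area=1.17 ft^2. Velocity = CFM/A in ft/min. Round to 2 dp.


V = 5071 / 1.17 = 4334.19 ft/min

4334.19 ft/min


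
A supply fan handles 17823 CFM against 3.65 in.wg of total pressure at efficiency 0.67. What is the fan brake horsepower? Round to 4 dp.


BHP = 17823 * 3.65 / (6356 * 0.67) = 15.2762 hp

15.2762 hp


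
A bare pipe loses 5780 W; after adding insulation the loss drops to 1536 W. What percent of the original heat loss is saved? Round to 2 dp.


Savings = ((5780-1536)/5780)*100 = 73.43 %

73.43 %


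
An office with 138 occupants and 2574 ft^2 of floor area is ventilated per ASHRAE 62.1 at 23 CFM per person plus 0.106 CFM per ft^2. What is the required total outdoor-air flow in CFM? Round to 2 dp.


Total = 138*23 + 2574*0.106 = 3446.84 CFM

3446.84 CFM


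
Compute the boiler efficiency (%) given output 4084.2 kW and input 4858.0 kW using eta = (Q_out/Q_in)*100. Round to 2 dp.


eta = (4084.2/4858.0)*100 = 84.07 %

84.07 %


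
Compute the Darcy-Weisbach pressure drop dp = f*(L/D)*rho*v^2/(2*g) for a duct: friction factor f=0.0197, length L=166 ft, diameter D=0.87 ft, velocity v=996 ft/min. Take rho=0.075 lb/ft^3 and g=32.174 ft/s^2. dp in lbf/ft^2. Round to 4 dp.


v_fps = 996/60 = 16.6 ft/s
dp = 0.0197*(166/0.87)*0.075*16.6^2/(2*32.174) = 1.2073 lbf/ft^2

1.2073 lbf/ft^2


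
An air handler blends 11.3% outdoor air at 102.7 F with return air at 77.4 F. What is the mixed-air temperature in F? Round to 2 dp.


T_mix = 77.4 + (11.3/100)*(102.7-77.4) = 80.26 F

80.26 F


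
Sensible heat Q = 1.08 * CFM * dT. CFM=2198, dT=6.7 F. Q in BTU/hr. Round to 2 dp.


Q = 1.08 * 2198 * 6.7 = 15904.73 BTU/hr

15904.73 BTU/hr


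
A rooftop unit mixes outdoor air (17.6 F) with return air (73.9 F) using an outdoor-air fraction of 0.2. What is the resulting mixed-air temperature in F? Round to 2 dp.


T_mix = 0.2*17.6 + 0.8*73.9 = 62.64 F

62.64 F


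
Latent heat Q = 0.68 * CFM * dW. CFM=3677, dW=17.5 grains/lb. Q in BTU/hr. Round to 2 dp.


Q = 0.68 * 3677 * 17.5 = 43756.30 BTU/hr

43756.30 BTU/hr


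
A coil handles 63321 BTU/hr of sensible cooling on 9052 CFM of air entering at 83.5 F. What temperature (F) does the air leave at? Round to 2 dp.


dT = 63321/(1.08*9052) = 6.4771
T_leave = 83.5 - 6.4771 = 77.02 F

77.02 F


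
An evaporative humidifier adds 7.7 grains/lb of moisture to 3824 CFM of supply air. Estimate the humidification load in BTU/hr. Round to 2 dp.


Q = 0.68 * 3824 * 7.7 = 20022.46 BTU/hr

20022.46 BTU/hr


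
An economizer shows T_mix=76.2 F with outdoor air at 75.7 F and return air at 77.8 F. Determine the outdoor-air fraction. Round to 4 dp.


frac = (76.2 - 77.8) / (75.7 - 77.8) = 0.7619

0.7619


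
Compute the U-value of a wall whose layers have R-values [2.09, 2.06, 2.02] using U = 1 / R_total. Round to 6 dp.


R_total = 2.09 + 2.06 + 2.02 = 6.17
U = 1/6.17 = 0.162075

0.162075


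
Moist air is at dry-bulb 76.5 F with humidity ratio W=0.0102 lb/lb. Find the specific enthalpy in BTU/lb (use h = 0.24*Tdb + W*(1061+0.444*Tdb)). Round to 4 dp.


h = 0.24*76.5 + 0.0102*(1061+0.444*76.5) = 29.5287 BTU/lb

29.5287 BTU/lb


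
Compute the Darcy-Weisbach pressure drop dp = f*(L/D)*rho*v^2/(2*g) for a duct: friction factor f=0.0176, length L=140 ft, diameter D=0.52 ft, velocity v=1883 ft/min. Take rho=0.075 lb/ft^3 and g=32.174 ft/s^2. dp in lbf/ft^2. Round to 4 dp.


v_fps = 1883/60 = 31.3833 ft/s
dp = 0.0176*(140/0.52)*0.075*31.3833^2/(2*32.174) = 5.4395 lbf/ft^2

5.4395 lbf/ft^2


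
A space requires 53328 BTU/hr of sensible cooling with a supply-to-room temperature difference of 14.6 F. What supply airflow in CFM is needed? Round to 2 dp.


CFM = 53328 / (1.08 * 14.6) = 3382.04

3382.04 CFM


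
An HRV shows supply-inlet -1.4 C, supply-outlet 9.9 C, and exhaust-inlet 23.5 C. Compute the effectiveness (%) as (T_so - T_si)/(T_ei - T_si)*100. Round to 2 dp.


eff = (9.9-(-1.4))/(23.5-(-1.4))*100 = 45.38 %

45.38 %


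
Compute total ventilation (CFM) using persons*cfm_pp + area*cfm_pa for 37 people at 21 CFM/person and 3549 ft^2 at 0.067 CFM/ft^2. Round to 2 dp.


Total = 37*21 + 3549*0.067 = 1014.78 CFM

1014.78 CFM


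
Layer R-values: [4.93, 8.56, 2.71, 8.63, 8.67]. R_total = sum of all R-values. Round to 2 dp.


R_total = 4.93 + 8.56 + 2.71 + 8.63 + 8.67 = 33.50

33.50


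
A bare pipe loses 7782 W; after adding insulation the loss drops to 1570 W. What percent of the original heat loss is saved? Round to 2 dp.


Savings = ((7782-1570)/7782)*100 = 79.83 %

79.83 %


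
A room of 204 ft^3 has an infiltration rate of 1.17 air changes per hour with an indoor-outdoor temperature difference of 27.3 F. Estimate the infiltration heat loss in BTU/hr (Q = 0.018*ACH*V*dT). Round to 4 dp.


Q = 0.018 * 1.17 * 204 * 27.3 = 117.2874 BTU/hr

117.2874 BTU/hr


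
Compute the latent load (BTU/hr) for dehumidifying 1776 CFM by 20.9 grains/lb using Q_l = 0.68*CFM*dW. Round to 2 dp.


Q = 0.68 * 1776 * 20.9 = 25240.51 BTU/hr

25240.51 BTU/hr


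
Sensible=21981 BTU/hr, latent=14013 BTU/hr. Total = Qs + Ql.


Qt = 21981 + 14013 = 35994 BTU/hr

35994 BTU/hr


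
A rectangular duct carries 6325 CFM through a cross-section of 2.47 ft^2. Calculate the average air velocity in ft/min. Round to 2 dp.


V = 6325 / 2.47 = 2560.73 ft/min

2560.73 ft/min


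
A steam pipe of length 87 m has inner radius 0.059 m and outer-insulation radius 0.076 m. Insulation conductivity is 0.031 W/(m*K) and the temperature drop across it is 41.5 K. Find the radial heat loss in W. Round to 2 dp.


Q = 2*pi*0.031*87*41.5/ln(0.076/0.059) = 2777.49 W

2777.49 W


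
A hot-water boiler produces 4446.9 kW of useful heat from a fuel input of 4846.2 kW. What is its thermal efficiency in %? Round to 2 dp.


eta = (4446.9/4846.2)*100 = 91.76 %

91.76 %


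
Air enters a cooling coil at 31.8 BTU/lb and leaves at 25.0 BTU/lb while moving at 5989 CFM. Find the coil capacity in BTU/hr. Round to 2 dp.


Q = 4.5 * 5989 * (31.8 - 25.0) = 183263.40 BTU/hr

183263.40 BTU/hr


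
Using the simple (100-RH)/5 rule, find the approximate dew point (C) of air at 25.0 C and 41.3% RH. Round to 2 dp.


Td = 25.0 - (100-41.3)/5 = 13.26 C

13.26 C


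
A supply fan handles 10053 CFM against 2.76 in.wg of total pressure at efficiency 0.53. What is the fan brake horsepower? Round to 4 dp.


BHP = 10053 * 2.76 / (6356 * 0.53) = 8.2365 hp

8.2365 hp


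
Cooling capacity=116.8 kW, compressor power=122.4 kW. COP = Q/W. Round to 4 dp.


COP = 116.8 / 122.4 = 0.9542

0.9542


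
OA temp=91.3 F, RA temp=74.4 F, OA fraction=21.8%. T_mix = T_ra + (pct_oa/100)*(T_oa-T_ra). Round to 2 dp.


T_mix = 74.4 + (21.8/100)*(91.3-74.4) = 78.08 F

78.08 F


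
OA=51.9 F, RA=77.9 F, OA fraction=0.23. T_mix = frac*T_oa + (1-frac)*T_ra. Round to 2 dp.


T_mix = 0.23*51.9 + 0.77*77.9 = 71.92 F

71.92 F


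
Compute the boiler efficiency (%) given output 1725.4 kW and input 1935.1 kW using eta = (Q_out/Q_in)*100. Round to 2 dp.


eta = (1725.4/1935.1)*100 = 89.16 %

89.16 %


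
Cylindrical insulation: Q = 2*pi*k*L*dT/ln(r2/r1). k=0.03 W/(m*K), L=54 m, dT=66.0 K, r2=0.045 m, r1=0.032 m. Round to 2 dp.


Q = 2*pi*0.03*54*66.0/ln(0.045/0.032) = 1970.51 W

1970.51 W


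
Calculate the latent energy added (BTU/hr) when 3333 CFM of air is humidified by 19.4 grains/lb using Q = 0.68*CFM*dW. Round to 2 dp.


Q = 0.68 * 3333 * 19.4 = 43968.94 BTU/hr

43968.94 BTU/hr


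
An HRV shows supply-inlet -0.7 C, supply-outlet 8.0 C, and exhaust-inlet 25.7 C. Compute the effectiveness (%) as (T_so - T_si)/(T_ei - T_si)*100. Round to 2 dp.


eff = (8.0-(-0.7))/(25.7-(-0.7))*100 = 32.95 %

32.95 %


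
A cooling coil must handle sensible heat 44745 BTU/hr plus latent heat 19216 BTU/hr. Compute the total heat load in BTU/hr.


Qt = 44745 + 19216 = 63961 BTU/hr

63961 BTU/hr


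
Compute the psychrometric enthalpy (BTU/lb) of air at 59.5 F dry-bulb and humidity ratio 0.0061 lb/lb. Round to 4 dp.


h = 0.24*59.5 + 0.0061*(1061+0.444*59.5) = 20.9132 BTU/lb

20.9132 BTU/lb


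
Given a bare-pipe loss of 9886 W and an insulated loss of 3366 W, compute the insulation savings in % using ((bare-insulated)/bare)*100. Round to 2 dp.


Savings = ((9886-3366)/9886)*100 = 65.95 %

65.95 %


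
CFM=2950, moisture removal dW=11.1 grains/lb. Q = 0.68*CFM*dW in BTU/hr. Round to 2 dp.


Q = 0.68 * 2950 * 11.1 = 22266.60 BTU/hr

22266.60 BTU/hr


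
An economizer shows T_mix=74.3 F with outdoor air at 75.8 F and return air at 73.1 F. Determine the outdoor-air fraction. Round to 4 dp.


frac = (74.3 - 73.1) / (75.8 - 73.1) = 0.4444

0.4444


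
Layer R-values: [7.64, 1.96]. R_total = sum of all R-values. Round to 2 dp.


R_total = 7.64 + 1.96 = 9.60

9.60


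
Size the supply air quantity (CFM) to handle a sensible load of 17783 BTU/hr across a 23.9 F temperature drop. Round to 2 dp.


CFM = 17783 / (1.08 * 23.9) = 688.94

688.94 CFM


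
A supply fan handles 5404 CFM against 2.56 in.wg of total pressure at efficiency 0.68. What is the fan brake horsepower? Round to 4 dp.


BHP = 5404 * 2.56 / (6356 * 0.68) = 3.2008 hp

3.2008 hp


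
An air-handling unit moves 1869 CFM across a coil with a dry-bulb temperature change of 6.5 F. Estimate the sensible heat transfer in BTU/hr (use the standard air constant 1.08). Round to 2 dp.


Q = 1.08 * 1869 * 6.5 = 13120.38 BTU/hr

13120.38 BTU/hr


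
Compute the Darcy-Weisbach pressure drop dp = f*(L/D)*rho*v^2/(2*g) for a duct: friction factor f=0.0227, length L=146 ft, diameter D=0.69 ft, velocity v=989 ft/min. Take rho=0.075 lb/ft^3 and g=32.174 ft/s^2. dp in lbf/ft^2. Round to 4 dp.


v_fps = 989/60 = 16.4833 ft/s
dp = 0.0227*(146/0.69)*0.075*16.4833^2/(2*32.174) = 1.5211 lbf/ft^2

1.5211 lbf/ft^2


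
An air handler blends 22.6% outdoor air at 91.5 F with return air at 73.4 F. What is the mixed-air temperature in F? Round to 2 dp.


T_mix = 73.4 + (22.6/100)*(91.5-73.4) = 77.49 F

77.49 F


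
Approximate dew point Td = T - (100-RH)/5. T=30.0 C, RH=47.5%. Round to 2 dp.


Td = 30.0 - (100-47.5)/5 = 19.50 C

19.50 C


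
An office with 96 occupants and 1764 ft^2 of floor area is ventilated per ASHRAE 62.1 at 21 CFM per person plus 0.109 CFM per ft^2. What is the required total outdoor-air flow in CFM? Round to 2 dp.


Total = 96*21 + 1764*0.109 = 2208.28 CFM

2208.28 CFM


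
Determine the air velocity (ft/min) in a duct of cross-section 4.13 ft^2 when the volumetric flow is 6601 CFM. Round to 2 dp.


V = 6601 / 4.13 = 1598.31 ft/min

1598.31 ft/min


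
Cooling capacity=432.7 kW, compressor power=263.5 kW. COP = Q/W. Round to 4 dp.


COP = 432.7 / 263.5 = 1.6421

1.6421


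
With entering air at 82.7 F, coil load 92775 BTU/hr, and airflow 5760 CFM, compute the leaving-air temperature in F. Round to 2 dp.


dT = 92775/(1.08*5760) = 14.9137
T_leave = 82.7 - 14.9137 = 67.79 F

67.79 F


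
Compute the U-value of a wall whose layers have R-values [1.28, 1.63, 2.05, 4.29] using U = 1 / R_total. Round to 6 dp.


R_total = 1.28 + 1.63 + 2.05 + 4.29 = 9.25
U = 1/9.25 = 0.108108

0.108108


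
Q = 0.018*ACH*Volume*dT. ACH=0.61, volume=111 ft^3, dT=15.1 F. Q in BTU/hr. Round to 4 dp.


Q = 0.018 * 0.61 * 111 * 15.1 = 18.4036 BTU/hr

18.4036 BTU/hr


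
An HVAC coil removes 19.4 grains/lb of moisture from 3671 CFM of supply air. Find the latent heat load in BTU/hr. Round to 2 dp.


Q = 0.68 * 3671 * 19.4 = 48427.83 BTU/hr

48427.83 BTU/hr


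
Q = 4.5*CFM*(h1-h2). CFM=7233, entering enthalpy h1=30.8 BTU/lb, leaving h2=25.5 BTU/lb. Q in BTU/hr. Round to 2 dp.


Q = 4.5 * 7233 * (30.8 - 25.5) = 172507.05 BTU/hr

172507.05 BTU/hr


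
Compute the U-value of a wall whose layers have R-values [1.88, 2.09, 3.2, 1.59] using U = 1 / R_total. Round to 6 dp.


R_total = 1.88 + 2.09 + 3.2 + 1.59 = 8.76
U = 1/8.76 = 0.114155

0.114155


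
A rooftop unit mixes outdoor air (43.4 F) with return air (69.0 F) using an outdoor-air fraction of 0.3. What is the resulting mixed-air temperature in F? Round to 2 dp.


T_mix = 0.3*43.4 + 0.7*69.0 = 61.32 F

61.32 F


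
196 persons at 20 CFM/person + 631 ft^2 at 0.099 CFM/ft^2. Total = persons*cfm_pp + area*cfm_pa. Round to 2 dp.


Total = 196*20 + 631*0.099 = 3982.47 CFM

3982.47 CFM


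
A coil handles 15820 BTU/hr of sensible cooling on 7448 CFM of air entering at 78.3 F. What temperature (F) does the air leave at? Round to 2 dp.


dT = 15820/(1.08*7448) = 1.9667
T_leave = 78.3 - 1.9667 = 76.33 F

76.33 F


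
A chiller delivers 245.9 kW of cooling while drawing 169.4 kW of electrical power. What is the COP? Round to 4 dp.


COP = 245.9 / 169.4 = 1.4516

1.4516


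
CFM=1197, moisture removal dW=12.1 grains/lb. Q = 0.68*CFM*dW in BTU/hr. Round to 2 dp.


Q = 0.68 * 1197 * 12.1 = 9848.92 BTU/hr

9848.92 BTU/hr


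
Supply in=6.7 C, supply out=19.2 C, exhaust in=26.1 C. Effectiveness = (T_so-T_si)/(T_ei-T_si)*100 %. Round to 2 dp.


eff = (19.2-6.7)/(26.1-6.7)*100 = 64.43 %

64.43 %


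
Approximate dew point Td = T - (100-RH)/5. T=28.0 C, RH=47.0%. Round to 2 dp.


Td = 28.0 - (100-47.0)/5 = 17.40 C

17.40 C


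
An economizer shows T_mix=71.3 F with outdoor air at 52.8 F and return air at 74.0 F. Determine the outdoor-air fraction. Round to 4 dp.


frac = (71.3 - 74.0) / (52.8 - 74.0) = 0.1274

0.1274


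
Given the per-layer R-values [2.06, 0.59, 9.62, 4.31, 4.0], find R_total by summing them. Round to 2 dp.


R_total = 2.06 + 0.59 + 9.62 + 4.31 + 4.0 = 20.58

20.58


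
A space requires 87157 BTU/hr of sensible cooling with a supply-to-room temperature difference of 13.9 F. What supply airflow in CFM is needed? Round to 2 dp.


CFM = 87157 / (1.08 * 13.9) = 5805.82

5805.82 CFM


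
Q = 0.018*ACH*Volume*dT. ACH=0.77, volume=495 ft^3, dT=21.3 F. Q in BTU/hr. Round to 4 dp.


Q = 0.018 * 0.77 * 495 * 21.3 = 146.1329 BTU/hr

146.1329 BTU/hr


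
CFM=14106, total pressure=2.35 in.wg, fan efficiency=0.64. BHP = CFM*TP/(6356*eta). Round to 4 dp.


BHP = 14106 * 2.35 / (6356 * 0.64) = 8.1491 hp

8.1491 hp


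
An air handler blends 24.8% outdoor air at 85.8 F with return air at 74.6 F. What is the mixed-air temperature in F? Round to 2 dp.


T_mix = 74.6 + (24.8/100)*(85.8-74.6) = 77.38 F

77.38 F


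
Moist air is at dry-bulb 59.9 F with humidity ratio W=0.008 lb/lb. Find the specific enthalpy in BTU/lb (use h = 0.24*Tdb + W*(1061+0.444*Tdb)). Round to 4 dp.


h = 0.24*59.9 + 0.008*(1061+0.444*59.9) = 23.0768 BTU/lb

23.0768 BTU/lb


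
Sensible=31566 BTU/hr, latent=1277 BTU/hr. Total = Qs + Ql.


Qt = 31566 + 1277 = 32843 BTU/hr

32843 BTU/hr


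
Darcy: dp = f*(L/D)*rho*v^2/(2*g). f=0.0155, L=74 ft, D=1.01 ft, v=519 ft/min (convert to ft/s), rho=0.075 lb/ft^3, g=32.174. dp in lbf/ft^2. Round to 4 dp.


v_fps = 519/60 = 8.65 ft/s
dp = 0.0155*(74/1.01)*0.075*8.65^2/(2*32.174) = 0.0990 lbf/ft^2

0.0990 lbf/ft^2


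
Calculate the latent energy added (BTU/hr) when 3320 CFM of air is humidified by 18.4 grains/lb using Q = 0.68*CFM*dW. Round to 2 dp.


Q = 0.68 * 3320 * 18.4 = 41539.84 BTU/hr

41539.84 BTU/hr


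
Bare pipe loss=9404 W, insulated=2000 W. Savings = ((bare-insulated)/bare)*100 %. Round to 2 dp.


Savings = ((9404-2000)/9404)*100 = 78.73 %

78.73 %


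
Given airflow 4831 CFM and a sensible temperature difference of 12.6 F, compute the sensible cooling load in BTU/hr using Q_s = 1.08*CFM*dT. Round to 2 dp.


Q = 1.08 * 4831 * 12.6 = 65740.25 BTU/hr

65740.25 BTU/hr


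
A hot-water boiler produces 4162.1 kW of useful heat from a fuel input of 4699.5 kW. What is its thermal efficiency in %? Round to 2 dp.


eta = (4162.1/4699.5)*100 = 88.56 %

88.56 %


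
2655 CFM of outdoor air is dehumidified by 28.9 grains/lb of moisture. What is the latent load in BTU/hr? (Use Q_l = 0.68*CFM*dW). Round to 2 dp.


Q = 0.68 * 2655 * 28.9 = 52176.06 BTU/hr

52176.06 BTU/hr


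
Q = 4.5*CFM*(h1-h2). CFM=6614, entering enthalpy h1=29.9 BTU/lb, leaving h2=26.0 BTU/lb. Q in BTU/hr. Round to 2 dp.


Q = 4.5 * 6614 * (29.9 - 26.0) = 116075.70 BTU/hr

116075.70 BTU/hr


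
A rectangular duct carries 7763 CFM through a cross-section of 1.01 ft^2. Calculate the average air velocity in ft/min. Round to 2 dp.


V = 7763 / 1.01 = 7686.14 ft/min

7686.14 ft/min


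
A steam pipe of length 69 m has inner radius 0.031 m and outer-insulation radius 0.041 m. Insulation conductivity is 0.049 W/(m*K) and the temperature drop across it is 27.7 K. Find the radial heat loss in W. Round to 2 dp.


Q = 2*pi*0.049*69*27.7/ln(0.041/0.031) = 2104.70 W

2104.70 W


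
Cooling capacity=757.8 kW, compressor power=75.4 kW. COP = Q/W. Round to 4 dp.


COP = 757.8 / 75.4 = 10.0504

10.0504


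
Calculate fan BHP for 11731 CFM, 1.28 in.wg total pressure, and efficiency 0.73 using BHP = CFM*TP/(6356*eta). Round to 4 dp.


BHP = 11731 * 1.28 / (6356 * 0.73) = 3.2362 hp

3.2362 hp


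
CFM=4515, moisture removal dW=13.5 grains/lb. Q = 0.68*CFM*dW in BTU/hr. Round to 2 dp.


Q = 0.68 * 4515 * 13.5 = 41447.70 BTU/hr

41447.70 BTU/hr


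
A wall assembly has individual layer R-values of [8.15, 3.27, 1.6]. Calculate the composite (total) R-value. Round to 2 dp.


R_total = 8.15 + 3.27 + 1.6 = 13.02

13.02


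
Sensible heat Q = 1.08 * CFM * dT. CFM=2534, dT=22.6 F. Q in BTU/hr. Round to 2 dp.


Q = 1.08 * 2534 * 22.6 = 61849.87 BTU/hr

61849.87 BTU/hr


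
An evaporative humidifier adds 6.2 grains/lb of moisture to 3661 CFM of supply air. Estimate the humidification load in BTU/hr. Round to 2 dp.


Q = 0.68 * 3661 * 6.2 = 15434.78 BTU/hr

15434.78 BTU/hr


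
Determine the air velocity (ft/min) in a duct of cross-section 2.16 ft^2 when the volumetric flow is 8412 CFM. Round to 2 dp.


V = 8412 / 2.16 = 3894.44 ft/min

3894.44 ft/min


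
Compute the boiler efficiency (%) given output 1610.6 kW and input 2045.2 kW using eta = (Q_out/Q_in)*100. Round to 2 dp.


eta = (1610.6/2045.2)*100 = 78.75 %

78.75 %


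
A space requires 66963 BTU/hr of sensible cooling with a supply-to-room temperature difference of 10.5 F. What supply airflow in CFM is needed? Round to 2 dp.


CFM = 66963 / (1.08 * 10.5) = 5905.03

5905.03 CFM


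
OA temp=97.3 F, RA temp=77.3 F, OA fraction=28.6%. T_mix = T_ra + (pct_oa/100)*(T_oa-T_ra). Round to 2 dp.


T_mix = 77.3 + (28.6/100)*(97.3-77.3) = 83.02 F

83.02 F


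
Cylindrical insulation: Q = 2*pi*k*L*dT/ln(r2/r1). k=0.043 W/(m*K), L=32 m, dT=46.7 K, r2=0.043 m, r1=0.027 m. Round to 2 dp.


Q = 2*pi*0.043*32*46.7/ln(0.043/0.027) = 867.61 W

867.61 W


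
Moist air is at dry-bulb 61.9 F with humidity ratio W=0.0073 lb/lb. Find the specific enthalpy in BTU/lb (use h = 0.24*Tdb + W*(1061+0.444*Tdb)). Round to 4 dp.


h = 0.24*61.9 + 0.0073*(1061+0.444*61.9) = 22.8019 BTU/lb

22.8019 BTU/lb


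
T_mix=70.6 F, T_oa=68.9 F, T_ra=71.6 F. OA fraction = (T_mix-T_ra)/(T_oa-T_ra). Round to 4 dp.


frac = (70.6 - 71.6) / (68.9 - 71.6) = 0.3704

0.3704


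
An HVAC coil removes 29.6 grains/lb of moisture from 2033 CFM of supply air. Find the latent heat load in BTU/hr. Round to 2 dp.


Q = 0.68 * 2033 * 29.6 = 40920.22 BTU/hr

40920.22 BTU/hr


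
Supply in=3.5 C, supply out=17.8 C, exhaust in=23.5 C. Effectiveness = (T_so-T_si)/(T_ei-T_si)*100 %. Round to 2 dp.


eff = (17.8-3.5)/(23.5-3.5)*100 = 71.50 %

71.50 %


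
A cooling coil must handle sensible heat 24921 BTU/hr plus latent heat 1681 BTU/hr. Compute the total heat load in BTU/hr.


Qt = 24921 + 1681 = 26602 BTU/hr

26602 BTU/hr


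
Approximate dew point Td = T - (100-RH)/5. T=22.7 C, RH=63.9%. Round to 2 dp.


Td = 22.7 - (100-63.9)/5 = 15.48 C

15.48 C


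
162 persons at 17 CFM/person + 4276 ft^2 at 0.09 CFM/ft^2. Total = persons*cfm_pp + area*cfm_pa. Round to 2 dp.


Total = 162*17 + 4276*0.09 = 3138.84 CFM

3138.84 CFM


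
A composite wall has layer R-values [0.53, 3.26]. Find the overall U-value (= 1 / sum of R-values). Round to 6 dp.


R_total = 0.53 + 3.26 = 3.79
U = 1/3.79 = 0.263852

0.263852


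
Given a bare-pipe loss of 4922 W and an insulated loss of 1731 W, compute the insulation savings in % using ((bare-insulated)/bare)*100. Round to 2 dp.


Savings = ((4922-1731)/4922)*100 = 64.83 %

64.83 %


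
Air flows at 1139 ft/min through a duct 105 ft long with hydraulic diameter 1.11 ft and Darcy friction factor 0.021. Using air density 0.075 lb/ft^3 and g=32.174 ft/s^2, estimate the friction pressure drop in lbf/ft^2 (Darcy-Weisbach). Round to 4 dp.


v_fps = 1139/60 = 18.9833 ft/s
dp = 0.021*(105/1.11)*0.075*18.9833^2/(2*32.174) = 0.8344 lbf/ft^2

0.8344 lbf/ft^2


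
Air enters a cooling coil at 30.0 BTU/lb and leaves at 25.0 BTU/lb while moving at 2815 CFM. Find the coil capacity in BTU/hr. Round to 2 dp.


Q = 4.5 * 2815 * (30.0 - 25.0) = 63337.50 BTU/hr

63337.50 BTU/hr


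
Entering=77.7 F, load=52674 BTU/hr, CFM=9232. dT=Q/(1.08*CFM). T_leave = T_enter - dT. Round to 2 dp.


dT = 52674/(1.08*9232) = 5.2830
T_leave = 77.7 - 5.2830 = 72.42 F

72.42 F


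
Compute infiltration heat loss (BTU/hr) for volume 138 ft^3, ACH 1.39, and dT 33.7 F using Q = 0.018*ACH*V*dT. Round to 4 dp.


Q = 0.018 * 1.39 * 138 * 33.7 = 116.3580 BTU/hr

116.3580 BTU/hr


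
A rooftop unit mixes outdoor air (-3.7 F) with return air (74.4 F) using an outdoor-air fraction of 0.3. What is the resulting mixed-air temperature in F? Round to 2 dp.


T_mix = 0.3*(-3.7) + 0.7*74.4 = 50.97 F

50.97 F


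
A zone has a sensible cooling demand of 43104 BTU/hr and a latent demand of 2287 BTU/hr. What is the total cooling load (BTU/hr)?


Qt = 43104 + 2287 = 45391 BTU/hr

45391 BTU/hr


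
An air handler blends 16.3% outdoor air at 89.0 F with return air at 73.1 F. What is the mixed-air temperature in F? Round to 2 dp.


T_mix = 73.1 + (16.3/100)*(89.0-73.1) = 75.69 F

75.69 F


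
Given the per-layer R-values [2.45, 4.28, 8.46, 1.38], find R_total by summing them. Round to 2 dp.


R_total = 2.45 + 4.28 + 8.46 + 1.38 = 16.57

16.57


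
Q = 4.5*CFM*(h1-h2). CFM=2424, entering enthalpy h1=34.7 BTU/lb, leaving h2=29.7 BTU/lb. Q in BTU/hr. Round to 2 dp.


Q = 4.5 * 2424 * (34.7 - 29.7) = 54540.00 BTU/hr

54540.00 BTU/hr


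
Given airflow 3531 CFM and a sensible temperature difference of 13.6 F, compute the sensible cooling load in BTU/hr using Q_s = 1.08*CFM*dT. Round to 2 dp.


Q = 1.08 * 3531 * 13.6 = 51863.33 BTU/hr

51863.33 BTU/hr


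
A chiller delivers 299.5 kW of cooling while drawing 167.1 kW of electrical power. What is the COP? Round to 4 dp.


COP = 299.5 / 167.1 = 1.7923

1.7923


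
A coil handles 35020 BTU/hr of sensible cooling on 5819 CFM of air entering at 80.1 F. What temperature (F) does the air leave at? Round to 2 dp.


dT = 35020/(1.08*5819) = 5.5724
T_leave = 80.1 - 5.5724 = 74.53 F

74.53 F


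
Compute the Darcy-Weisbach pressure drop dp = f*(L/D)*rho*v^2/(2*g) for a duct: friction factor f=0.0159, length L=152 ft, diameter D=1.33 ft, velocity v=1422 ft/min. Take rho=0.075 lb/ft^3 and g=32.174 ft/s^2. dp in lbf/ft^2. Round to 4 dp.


v_fps = 1422/60 = 23.7 ft/s
dp = 0.0159*(152/1.33)*0.075*23.7^2/(2*32.174) = 1.1896 lbf/ft^2

1.1896 lbf/ft^2


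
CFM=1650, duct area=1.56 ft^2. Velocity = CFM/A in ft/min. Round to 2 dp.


V = 1650 / 1.56 = 1057.69 ft/min

1057.69 ft/min


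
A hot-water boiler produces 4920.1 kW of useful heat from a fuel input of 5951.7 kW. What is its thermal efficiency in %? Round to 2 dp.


eta = (4920.1/5951.7)*100 = 82.67 %

82.67 %


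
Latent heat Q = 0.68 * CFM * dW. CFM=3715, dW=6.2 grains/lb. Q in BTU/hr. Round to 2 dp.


Q = 0.68 * 3715 * 6.2 = 15662.44 BTU/hr

15662.44 BTU/hr


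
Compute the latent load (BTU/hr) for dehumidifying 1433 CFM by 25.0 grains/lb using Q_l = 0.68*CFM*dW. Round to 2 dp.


Q = 0.68 * 1433 * 25.0 = 24361.00 BTU/hr

24361.00 BTU/hr


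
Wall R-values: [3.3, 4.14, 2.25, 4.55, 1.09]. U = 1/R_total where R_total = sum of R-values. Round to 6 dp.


R_total = 3.3 + 4.14 + 2.25 + 4.55 + 1.09 = 15.33
U = 1/15.33 = 0.065232

0.065232


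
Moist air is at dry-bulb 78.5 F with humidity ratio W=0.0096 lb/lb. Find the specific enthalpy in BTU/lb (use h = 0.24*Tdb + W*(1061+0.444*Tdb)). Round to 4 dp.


h = 0.24*78.5 + 0.0096*(1061+0.444*78.5) = 29.3602 BTU/lb

29.3602 BTU/lb


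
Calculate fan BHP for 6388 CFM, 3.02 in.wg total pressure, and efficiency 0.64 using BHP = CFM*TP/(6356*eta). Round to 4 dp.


BHP = 6388 * 3.02 / (6356 * 0.64) = 4.7425 hp

4.7425 hp


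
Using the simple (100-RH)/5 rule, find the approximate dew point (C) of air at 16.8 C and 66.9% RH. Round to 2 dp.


Td = 16.8 - (100-66.9)/5 = 10.18 C

10.18 C


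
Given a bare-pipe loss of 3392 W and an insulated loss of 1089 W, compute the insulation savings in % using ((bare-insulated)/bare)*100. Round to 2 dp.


Savings = ((3392-1089)/3392)*100 = 67.90 %

67.90 %


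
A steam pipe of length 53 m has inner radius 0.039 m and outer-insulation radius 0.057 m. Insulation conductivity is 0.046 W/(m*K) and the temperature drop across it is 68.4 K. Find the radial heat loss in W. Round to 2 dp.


Q = 2*pi*0.046*53*68.4/ln(0.057/0.039) = 2761.02 W

2761.02 W


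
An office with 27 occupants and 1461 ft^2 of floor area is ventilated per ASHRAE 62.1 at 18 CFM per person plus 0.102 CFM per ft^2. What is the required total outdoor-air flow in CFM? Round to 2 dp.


Total = 27*18 + 1461*0.102 = 635.02 CFM

635.02 CFM


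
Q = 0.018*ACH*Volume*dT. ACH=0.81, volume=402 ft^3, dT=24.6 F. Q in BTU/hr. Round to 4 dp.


Q = 0.018 * 0.81 * 402 * 24.6 = 144.1845 BTU/hr

144.1845 BTU/hr


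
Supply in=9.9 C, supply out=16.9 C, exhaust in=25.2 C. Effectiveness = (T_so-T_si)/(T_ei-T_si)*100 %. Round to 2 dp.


eff = (16.9-9.9)/(25.2-9.9)*100 = 45.75 %

45.75 %


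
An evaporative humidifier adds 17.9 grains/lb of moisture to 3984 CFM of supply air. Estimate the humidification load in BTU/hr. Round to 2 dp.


Q = 0.68 * 3984 * 17.9 = 48493.25 BTU/hr

48493.25 BTU/hr


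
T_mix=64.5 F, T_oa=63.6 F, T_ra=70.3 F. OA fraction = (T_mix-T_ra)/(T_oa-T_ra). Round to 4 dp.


frac = (64.5 - 70.3) / (63.6 - 70.3) = 0.8657

0.8657


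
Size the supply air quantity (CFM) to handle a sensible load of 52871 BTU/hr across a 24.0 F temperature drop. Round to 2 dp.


CFM = 52871 / (1.08 * 24.0) = 2039.78

2039.78 CFM


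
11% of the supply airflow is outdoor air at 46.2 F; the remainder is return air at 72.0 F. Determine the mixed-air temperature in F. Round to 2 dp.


T_mix = 0.11*46.2 + 0.89*72.0 = 69.16 F

69.16 F


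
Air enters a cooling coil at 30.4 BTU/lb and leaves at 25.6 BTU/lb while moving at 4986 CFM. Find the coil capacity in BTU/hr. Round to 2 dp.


Q = 4.5 * 4986 * (30.4 - 25.6) = 107697.60 BTU/hr

107697.60 BTU/hr


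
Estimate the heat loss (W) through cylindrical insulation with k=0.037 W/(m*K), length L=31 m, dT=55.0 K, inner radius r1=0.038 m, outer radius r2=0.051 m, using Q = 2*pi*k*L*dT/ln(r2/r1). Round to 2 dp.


Q = 2*pi*0.037*31*55.0/ln(0.051/0.038) = 1347.12 W

1347.12 W


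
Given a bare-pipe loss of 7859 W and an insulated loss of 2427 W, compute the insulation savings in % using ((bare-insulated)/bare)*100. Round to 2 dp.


Savings = ((7859-2427)/7859)*100 = 69.12 %

69.12 %


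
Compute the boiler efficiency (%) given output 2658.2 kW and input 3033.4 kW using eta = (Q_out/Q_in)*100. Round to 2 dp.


eta = (2658.2/3033.4)*100 = 87.63 %

87.63 %


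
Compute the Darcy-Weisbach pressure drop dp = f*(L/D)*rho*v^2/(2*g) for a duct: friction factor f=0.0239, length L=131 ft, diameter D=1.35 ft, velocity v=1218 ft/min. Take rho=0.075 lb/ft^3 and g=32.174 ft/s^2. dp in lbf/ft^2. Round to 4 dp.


v_fps = 1218/60 = 20.3 ft/s
dp = 0.0239*(131/1.35)*0.075*20.3^2/(2*32.174) = 1.1139 lbf/ft^2

1.1139 lbf/ft^2


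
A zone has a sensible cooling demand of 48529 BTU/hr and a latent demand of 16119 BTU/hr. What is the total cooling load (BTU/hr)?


Qt = 48529 + 16119 = 64648 BTU/hr

64648 BTU/hr


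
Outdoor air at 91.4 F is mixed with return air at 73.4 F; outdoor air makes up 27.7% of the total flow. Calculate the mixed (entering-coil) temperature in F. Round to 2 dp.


T_mix = 73.4 + (27.7/100)*(91.4-73.4) = 78.39 F

78.39 F


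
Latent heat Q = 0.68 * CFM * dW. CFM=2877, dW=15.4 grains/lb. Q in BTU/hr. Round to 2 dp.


Q = 0.68 * 2877 * 15.4 = 30127.94 BTU/hr

30127.94 BTU/hr


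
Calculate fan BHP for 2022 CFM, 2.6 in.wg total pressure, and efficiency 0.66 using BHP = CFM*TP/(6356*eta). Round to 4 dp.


BHP = 2022 * 2.6 / (6356 * 0.66) = 1.2532 hp

1.2532 hp


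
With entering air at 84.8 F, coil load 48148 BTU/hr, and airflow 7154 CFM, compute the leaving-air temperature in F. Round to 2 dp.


dT = 48148/(1.08*7154) = 6.2317
T_leave = 84.8 - 6.2317 = 78.57 F

78.57 F


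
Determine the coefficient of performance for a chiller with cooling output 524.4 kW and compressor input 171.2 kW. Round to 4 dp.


COP = 524.4 / 171.2 = 3.0631

3.0631


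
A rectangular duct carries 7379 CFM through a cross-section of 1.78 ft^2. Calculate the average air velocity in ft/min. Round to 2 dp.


V = 7379 / 1.78 = 4145.51 ft/min

4145.51 ft/min


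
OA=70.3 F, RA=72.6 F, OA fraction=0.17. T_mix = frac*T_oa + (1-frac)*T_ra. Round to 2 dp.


T_mix = 0.17*70.3 + 0.83*72.6 = 72.21 F

72.21 F


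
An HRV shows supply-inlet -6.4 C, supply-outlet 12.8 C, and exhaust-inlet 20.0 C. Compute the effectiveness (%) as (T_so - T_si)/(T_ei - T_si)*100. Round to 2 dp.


eff = (12.8-(-6.4))/(20.0-(-6.4))*100 = 72.73 %

72.73 %


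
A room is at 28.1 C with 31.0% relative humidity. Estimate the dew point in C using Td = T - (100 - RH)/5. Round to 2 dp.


Td = 28.1 - (100-31.0)/5 = 14.30 C

14.30 C


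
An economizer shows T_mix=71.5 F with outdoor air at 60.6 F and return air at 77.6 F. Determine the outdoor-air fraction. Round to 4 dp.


frac = (71.5 - 77.6) / (60.6 - 77.6) = 0.3588

0.3588


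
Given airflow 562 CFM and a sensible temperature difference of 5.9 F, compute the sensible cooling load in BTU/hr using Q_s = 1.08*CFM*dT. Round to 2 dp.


Q = 1.08 * 562 * 5.9 = 3581.06 BTU/hr

3581.06 BTU/hr


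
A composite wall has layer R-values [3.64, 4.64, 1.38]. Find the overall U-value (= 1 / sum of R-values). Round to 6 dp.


R_total = 3.64 + 4.64 + 1.38 = 9.66
U = 1/9.66 = 0.103520

0.103520


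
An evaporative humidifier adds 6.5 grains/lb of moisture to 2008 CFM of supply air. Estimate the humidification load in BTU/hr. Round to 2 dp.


Q = 0.68 * 2008 * 6.5 = 8875.36 BTU/hr

8875.36 BTU/hr


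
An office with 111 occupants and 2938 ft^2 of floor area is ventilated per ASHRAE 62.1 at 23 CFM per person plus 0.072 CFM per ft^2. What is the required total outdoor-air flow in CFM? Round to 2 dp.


Total = 111*23 + 2938*0.072 = 2764.54 CFM

2764.54 CFM


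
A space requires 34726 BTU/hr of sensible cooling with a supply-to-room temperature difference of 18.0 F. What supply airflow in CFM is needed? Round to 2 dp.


CFM = 34726 / (1.08 * 18.0) = 1786.32

1786.32 CFM


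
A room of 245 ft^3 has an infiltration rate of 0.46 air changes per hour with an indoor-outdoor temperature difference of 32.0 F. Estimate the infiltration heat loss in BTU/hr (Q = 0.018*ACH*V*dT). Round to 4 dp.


Q = 0.018 * 0.46 * 245 * 32.0 = 64.9152 BTU/hr

64.9152 BTU/hr


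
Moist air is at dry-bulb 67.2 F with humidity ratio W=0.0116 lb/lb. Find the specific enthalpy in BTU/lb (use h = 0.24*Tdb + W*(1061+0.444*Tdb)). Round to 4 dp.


h = 0.24*67.2 + 0.0116*(1061+0.444*67.2) = 28.7817 BTU/lb

28.7817 BTU/lb


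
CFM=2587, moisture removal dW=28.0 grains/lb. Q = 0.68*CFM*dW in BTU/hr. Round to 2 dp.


Q = 0.68 * 2587 * 28.0 = 49256.48 BTU/hr

49256.48 BTU/hr


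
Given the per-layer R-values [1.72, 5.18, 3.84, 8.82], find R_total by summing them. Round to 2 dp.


R_total = 1.72 + 5.18 + 3.84 + 8.82 = 19.56

19.56


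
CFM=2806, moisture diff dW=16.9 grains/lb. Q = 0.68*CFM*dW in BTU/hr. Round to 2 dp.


Q = 0.68 * 2806 * 16.9 = 32246.55 BTU/hr

32246.55 BTU/hr


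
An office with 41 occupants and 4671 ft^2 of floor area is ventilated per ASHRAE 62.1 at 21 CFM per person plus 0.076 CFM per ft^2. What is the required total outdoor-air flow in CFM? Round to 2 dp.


Total = 41*21 + 4671*0.076 = 1216.00 CFM

1216.00 CFM


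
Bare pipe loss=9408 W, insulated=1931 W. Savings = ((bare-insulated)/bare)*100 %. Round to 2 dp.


Savings = ((9408-1931)/9408)*100 = 79.47 %

79.47 %


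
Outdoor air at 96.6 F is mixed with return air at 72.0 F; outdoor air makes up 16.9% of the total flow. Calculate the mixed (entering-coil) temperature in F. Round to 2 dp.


T_mix = 72.0 + (16.9/100)*(96.6-72.0) = 76.16 F

76.16 F


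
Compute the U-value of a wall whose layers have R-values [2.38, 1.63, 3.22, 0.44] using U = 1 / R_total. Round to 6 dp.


R_total = 2.38 + 1.63 + 3.22 + 0.44 = 7.67
U = 1/7.67 = 0.130378

0.130378


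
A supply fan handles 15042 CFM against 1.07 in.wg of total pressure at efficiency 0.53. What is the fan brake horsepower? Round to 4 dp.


BHP = 15042 * 1.07 / (6356 * 0.53) = 4.7778 hp

4.7778 hp


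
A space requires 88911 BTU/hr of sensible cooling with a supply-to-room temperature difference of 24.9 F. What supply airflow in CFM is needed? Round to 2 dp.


CFM = 88911 / (1.08 * 24.9) = 3306.22

3306.22 CFM


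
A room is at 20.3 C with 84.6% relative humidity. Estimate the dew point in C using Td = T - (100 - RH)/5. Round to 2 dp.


Td = 20.3 - (100-84.6)/5 = 17.22 C

17.22 C


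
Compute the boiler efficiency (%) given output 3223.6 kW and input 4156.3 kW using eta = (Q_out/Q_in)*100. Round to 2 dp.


eta = (3223.6/4156.3)*100 = 77.56 %

77.56 %


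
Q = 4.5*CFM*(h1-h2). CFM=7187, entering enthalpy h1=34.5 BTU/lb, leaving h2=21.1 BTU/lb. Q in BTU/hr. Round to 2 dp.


Q = 4.5 * 7187 * (34.5 - 21.1) = 433376.10 BTU/hr

433376.10 BTU/hr


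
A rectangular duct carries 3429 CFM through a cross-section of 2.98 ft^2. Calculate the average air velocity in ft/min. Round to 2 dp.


V = 3429 / 2.98 = 1150.67 ft/min

1150.67 ft/min


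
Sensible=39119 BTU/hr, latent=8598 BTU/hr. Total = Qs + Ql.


Qt = 39119 + 8598 = 47717 BTU/hr

47717 BTU/hr


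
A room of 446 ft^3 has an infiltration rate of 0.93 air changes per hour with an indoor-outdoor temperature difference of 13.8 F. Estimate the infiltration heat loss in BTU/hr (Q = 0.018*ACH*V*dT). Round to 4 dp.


Q = 0.018 * 0.93 * 446 * 13.8 = 103.0314 BTU/hr

103.0314 BTU/hr


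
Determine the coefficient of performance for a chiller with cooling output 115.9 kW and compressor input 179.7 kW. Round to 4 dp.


COP = 115.9 / 179.7 = 0.6450

0.6450


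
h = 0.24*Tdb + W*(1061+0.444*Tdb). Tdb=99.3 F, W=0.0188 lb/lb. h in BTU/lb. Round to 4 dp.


h = 0.24*99.3 + 0.0188*(1061+0.444*99.3) = 44.6077 BTU/lb

44.6077 BTU/lb


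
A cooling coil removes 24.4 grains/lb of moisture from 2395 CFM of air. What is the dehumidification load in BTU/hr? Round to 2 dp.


Q = 0.68 * 2395 * 24.4 = 39737.84 BTU/hr

39737.84 BTU/hr


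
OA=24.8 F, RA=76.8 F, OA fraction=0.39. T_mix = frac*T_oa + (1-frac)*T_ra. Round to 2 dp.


T_mix = 0.39*24.8 + 0.61*76.8 = 56.52 F

56.52 F


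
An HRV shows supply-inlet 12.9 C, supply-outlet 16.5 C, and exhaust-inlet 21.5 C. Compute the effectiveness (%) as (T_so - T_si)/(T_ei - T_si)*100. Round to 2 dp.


eff = (16.5-12.9)/(21.5-12.9)*100 = 41.86 %

41.86 %


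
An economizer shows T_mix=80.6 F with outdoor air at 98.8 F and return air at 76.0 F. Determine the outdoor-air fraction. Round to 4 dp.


frac = (80.6 - 76.0) / (98.8 - 76.0) = 0.2018

0.2018


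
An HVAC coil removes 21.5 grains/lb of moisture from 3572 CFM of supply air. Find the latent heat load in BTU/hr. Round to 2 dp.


Q = 0.68 * 3572 * 21.5 = 52222.64 BTU/hr

52222.64 BTU/hr


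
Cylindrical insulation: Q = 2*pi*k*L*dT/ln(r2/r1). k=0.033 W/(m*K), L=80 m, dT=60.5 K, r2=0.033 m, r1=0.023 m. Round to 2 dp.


Q = 2*pi*0.033*80*60.5/ln(0.033/0.023) = 2779.82 W

2779.82 W


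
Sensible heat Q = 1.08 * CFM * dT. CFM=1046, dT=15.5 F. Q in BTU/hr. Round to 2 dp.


Q = 1.08 * 1046 * 15.5 = 17510.04 BTU/hr

17510.04 BTU/hr


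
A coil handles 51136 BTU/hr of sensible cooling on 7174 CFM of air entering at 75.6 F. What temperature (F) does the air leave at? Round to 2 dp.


dT = 51136/(1.08*7174) = 6.6000
T_leave = 75.6 - 6.6000 = 69.00 F

69.00 F


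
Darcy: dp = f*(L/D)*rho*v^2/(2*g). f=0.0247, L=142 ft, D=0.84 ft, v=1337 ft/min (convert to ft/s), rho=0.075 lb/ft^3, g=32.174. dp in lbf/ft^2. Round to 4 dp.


v_fps = 1337/60 = 22.2833 ft/s
dp = 0.0247*(142/0.84)*0.075*22.2833^2/(2*32.174) = 2.4165 lbf/ft^2

2.4165 lbf/ft^2


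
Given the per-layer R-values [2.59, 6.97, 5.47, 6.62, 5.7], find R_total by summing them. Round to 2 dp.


R_total = 2.59 + 6.97 + 5.47 + 6.62 + 5.7 = 27.35

27.35


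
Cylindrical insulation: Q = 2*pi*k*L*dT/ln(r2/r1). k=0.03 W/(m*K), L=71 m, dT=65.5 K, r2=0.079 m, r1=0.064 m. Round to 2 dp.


Q = 2*pi*0.03*71*65.5/ln(0.079/0.064) = 4163.08 W

4163.08 W


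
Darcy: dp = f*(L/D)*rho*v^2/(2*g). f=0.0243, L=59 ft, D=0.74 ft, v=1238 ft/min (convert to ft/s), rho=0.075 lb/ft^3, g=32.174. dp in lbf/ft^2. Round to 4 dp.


v_fps = 1238/60 = 20.6333 ft/s
dp = 0.0243*(59/0.74)*0.075*20.6333^2/(2*32.174) = 0.9614 lbf/ft^2

0.9614 lbf/ft^2


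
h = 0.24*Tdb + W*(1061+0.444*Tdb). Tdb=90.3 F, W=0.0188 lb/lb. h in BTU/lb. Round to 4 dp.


h = 0.24*90.3 + 0.0188*(1061+0.444*90.3) = 42.3726 BTU/lb

42.3726 BTU/lb


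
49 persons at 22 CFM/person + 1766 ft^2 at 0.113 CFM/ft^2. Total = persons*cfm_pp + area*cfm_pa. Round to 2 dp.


Total = 49*22 + 1766*0.113 = 1277.56 CFM

1277.56 CFM


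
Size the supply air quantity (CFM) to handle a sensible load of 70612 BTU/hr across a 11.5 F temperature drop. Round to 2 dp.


CFM = 70612 / (1.08 * 11.5) = 5685.35

5685.35 CFM


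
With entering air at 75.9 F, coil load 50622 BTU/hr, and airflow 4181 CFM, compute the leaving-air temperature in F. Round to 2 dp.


dT = 50622/(1.08*4181) = 11.2108
T_leave = 75.9 - 11.2108 = 64.69 F

64.69 F
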